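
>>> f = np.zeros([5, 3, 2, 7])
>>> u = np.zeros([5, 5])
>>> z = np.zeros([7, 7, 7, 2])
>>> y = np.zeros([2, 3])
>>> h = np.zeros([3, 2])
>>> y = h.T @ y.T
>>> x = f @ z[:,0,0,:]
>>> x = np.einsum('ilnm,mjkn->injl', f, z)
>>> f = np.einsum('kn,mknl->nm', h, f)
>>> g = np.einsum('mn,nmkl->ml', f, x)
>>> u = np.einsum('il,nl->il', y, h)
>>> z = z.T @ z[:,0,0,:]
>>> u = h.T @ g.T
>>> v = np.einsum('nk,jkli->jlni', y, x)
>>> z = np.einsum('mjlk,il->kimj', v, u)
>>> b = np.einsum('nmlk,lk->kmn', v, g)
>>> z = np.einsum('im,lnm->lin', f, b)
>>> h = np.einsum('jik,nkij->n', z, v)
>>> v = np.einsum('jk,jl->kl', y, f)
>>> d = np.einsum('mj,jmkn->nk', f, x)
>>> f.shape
(2, 5)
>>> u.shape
(2, 2)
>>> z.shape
(3, 2, 7)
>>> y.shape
(2, 2)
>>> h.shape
(5,)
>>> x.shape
(5, 2, 7, 3)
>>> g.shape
(2, 3)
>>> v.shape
(2, 5)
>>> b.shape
(3, 7, 5)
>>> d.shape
(3, 7)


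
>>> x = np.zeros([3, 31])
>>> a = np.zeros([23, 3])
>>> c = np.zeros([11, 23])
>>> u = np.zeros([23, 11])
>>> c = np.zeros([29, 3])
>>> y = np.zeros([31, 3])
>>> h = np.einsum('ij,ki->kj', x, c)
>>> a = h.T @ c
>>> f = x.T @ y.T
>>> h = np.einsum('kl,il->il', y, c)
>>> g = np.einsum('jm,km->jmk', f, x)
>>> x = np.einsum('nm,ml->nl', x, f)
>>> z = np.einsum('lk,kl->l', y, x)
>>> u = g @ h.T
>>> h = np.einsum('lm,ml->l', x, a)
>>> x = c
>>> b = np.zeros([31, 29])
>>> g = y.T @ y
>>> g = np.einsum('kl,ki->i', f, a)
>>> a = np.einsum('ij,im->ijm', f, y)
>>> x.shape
(29, 3)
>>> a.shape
(31, 31, 3)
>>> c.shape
(29, 3)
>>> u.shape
(31, 31, 29)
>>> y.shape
(31, 3)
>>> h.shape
(3,)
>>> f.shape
(31, 31)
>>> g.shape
(3,)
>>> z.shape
(31,)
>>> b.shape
(31, 29)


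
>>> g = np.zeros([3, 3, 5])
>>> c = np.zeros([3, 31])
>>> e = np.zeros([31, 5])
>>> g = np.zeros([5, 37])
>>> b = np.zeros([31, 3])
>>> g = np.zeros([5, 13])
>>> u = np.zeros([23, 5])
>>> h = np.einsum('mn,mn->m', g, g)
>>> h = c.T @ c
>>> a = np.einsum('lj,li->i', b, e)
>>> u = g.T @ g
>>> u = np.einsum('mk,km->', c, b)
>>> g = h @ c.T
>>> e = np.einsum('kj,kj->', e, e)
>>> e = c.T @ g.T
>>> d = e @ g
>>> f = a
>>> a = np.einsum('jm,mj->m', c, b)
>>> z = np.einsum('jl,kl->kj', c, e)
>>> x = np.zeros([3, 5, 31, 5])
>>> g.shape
(31, 3)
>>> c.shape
(3, 31)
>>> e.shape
(31, 31)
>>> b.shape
(31, 3)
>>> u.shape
()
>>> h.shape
(31, 31)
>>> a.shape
(31,)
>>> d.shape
(31, 3)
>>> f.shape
(5,)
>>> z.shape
(31, 3)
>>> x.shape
(3, 5, 31, 5)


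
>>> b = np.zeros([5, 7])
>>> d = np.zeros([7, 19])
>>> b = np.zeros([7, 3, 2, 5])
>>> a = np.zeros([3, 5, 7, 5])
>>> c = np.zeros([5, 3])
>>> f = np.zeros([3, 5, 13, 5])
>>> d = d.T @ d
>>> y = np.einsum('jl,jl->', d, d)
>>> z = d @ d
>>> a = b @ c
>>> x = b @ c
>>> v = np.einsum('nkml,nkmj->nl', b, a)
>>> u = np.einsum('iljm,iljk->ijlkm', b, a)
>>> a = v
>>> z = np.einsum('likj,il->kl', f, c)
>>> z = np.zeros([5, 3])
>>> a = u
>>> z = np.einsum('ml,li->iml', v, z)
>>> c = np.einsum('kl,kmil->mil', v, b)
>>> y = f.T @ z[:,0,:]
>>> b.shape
(7, 3, 2, 5)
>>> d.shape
(19, 19)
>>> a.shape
(7, 2, 3, 3, 5)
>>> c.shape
(3, 2, 5)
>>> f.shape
(3, 5, 13, 5)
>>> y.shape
(5, 13, 5, 5)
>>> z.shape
(3, 7, 5)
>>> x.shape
(7, 3, 2, 3)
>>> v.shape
(7, 5)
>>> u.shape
(7, 2, 3, 3, 5)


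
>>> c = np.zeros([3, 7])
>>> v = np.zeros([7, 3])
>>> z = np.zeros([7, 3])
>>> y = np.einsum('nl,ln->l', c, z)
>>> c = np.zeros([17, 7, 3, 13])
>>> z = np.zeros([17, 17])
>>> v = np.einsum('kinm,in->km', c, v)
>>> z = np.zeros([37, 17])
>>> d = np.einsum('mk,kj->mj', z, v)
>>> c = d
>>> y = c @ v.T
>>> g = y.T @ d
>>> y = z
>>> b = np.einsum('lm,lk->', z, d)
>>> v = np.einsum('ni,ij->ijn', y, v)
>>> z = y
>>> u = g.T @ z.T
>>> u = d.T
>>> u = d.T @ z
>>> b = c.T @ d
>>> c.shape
(37, 13)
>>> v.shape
(17, 13, 37)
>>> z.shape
(37, 17)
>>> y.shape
(37, 17)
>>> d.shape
(37, 13)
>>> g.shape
(17, 13)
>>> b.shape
(13, 13)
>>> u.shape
(13, 17)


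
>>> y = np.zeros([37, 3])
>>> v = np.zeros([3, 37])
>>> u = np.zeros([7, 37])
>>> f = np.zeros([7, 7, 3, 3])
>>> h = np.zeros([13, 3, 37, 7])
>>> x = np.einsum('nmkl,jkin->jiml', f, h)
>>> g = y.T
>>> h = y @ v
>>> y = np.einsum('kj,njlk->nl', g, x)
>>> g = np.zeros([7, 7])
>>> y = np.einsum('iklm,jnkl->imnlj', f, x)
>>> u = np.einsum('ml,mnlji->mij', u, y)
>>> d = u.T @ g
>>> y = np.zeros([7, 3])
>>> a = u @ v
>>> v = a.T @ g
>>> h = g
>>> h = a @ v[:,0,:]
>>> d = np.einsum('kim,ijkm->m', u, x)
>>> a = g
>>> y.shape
(7, 3)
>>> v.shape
(37, 13, 7)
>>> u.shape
(7, 13, 3)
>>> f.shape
(7, 7, 3, 3)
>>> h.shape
(7, 13, 7)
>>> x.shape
(13, 37, 7, 3)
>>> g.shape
(7, 7)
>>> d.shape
(3,)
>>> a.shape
(7, 7)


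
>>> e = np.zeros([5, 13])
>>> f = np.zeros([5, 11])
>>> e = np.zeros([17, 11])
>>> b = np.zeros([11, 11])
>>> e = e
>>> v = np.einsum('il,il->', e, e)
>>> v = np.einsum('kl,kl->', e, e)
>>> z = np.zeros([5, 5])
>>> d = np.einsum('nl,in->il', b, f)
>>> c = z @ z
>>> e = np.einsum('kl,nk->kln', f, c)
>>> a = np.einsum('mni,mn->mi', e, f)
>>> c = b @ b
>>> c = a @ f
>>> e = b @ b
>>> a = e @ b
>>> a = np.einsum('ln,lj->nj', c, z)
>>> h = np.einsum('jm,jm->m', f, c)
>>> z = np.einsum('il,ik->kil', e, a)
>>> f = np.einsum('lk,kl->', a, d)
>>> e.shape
(11, 11)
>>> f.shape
()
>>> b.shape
(11, 11)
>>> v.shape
()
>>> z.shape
(5, 11, 11)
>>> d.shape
(5, 11)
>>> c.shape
(5, 11)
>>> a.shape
(11, 5)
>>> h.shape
(11,)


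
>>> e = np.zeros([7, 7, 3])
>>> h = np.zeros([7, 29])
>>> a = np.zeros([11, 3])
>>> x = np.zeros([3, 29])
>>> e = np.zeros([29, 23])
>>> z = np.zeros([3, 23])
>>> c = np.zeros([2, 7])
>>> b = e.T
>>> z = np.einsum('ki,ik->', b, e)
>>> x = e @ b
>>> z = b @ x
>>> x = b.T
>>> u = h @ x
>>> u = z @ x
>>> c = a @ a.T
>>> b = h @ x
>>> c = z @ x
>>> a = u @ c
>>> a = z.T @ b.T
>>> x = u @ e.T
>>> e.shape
(29, 23)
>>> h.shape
(7, 29)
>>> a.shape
(29, 7)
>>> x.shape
(23, 29)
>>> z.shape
(23, 29)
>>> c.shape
(23, 23)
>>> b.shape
(7, 23)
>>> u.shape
(23, 23)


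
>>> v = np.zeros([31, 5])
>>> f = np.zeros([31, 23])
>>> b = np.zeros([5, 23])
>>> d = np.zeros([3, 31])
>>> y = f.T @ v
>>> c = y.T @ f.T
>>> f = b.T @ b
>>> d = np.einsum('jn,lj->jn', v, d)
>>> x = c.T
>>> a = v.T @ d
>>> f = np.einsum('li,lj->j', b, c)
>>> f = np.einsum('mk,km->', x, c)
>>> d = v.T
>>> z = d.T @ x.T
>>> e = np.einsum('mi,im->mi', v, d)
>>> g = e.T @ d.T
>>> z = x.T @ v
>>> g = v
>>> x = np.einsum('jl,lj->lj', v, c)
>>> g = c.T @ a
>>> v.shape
(31, 5)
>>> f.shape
()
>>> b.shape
(5, 23)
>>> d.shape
(5, 31)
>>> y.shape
(23, 5)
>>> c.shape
(5, 31)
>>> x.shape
(5, 31)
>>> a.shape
(5, 5)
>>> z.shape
(5, 5)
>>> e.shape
(31, 5)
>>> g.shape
(31, 5)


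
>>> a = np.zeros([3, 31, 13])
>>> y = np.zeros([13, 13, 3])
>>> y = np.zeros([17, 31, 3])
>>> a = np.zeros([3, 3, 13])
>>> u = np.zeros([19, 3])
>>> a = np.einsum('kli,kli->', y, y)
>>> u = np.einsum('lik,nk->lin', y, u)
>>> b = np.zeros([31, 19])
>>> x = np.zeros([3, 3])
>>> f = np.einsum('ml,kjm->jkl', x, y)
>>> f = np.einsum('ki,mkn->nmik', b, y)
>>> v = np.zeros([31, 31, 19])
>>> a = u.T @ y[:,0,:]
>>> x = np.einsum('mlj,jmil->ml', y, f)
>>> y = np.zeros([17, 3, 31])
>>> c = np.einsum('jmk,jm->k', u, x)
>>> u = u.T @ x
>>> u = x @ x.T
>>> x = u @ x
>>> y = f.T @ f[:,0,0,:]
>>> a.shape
(19, 31, 3)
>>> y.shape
(31, 19, 17, 31)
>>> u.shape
(17, 17)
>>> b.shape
(31, 19)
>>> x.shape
(17, 31)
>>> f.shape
(3, 17, 19, 31)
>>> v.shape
(31, 31, 19)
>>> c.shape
(19,)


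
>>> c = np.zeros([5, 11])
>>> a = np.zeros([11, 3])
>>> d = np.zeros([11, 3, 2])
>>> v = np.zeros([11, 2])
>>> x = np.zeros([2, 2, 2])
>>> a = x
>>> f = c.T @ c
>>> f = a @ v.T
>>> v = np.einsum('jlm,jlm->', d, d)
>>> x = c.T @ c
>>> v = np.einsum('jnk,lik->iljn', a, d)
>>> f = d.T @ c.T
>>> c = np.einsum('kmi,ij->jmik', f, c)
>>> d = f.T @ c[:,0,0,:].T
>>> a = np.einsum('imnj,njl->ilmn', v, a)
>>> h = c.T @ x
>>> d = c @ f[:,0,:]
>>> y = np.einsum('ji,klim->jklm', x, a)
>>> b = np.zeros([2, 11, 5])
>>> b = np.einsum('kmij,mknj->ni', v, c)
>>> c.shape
(11, 3, 5, 2)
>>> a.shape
(3, 2, 11, 2)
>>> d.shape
(11, 3, 5, 5)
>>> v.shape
(3, 11, 2, 2)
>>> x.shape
(11, 11)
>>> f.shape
(2, 3, 5)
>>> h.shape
(2, 5, 3, 11)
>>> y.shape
(11, 3, 2, 2)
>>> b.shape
(5, 2)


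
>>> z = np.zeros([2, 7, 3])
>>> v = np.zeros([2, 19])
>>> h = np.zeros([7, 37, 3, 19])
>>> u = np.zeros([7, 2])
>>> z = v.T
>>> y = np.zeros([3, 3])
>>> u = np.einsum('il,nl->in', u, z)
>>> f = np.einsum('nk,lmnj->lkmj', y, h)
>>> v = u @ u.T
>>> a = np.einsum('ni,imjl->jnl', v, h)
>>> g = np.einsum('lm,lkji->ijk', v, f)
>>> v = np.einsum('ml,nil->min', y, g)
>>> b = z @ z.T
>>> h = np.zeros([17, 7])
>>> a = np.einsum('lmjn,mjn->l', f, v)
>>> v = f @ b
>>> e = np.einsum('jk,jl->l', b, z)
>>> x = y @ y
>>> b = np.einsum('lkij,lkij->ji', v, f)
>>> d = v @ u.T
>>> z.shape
(19, 2)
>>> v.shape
(7, 3, 37, 19)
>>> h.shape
(17, 7)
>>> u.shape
(7, 19)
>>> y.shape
(3, 3)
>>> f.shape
(7, 3, 37, 19)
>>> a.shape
(7,)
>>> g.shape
(19, 37, 3)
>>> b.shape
(19, 37)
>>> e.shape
(2,)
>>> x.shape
(3, 3)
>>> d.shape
(7, 3, 37, 7)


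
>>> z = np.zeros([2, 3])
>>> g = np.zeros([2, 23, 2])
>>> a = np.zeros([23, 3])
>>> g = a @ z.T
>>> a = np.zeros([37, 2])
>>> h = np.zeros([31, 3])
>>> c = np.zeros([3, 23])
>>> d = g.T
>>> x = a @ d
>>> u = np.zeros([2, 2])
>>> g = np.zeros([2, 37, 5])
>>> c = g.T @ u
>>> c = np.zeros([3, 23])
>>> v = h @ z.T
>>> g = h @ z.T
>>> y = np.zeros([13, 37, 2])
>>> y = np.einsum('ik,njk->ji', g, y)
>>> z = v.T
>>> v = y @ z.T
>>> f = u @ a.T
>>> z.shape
(2, 31)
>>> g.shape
(31, 2)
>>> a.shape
(37, 2)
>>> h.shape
(31, 3)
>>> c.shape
(3, 23)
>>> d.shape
(2, 23)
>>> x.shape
(37, 23)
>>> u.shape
(2, 2)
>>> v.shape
(37, 2)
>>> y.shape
(37, 31)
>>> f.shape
(2, 37)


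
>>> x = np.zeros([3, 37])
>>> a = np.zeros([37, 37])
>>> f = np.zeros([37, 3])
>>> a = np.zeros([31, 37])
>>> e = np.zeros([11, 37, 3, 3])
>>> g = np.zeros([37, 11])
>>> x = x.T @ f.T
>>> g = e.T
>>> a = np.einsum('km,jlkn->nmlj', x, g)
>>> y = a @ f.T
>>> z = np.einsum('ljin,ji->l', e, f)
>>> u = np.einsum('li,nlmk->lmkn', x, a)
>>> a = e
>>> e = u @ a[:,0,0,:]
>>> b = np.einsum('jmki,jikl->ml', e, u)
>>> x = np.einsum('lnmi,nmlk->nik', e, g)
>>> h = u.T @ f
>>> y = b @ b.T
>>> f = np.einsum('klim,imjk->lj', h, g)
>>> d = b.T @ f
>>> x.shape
(3, 3, 11)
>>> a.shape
(11, 37, 3, 3)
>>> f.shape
(3, 37)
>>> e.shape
(37, 3, 3, 3)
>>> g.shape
(3, 3, 37, 11)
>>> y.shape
(3, 3)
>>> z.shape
(11,)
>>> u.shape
(37, 3, 3, 11)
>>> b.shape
(3, 11)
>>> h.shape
(11, 3, 3, 3)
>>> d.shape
(11, 37)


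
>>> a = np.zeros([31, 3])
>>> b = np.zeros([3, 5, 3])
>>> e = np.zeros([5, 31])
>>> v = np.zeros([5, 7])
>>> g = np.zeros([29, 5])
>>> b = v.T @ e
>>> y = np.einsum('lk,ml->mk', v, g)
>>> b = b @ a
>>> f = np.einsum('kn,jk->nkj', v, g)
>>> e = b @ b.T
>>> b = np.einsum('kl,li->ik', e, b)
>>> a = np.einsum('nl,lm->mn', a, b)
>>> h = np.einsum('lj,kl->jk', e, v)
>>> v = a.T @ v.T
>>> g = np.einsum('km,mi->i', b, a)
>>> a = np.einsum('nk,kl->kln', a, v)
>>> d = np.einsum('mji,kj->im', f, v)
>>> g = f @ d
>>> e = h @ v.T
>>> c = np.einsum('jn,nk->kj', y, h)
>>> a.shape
(31, 5, 7)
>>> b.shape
(3, 7)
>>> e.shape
(7, 31)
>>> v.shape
(31, 5)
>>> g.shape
(7, 5, 7)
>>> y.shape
(29, 7)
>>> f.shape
(7, 5, 29)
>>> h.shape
(7, 5)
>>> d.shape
(29, 7)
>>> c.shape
(5, 29)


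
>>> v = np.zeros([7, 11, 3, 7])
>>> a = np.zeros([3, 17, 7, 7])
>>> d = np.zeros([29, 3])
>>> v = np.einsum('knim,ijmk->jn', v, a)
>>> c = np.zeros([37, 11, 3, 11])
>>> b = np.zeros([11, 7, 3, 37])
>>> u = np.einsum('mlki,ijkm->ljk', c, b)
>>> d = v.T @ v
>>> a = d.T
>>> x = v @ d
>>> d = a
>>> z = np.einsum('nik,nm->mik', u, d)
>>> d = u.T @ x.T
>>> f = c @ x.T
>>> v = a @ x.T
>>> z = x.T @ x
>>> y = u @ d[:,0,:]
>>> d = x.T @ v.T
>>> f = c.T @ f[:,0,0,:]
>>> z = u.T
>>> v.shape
(11, 17)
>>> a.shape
(11, 11)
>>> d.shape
(11, 11)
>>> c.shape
(37, 11, 3, 11)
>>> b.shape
(11, 7, 3, 37)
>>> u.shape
(11, 7, 3)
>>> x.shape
(17, 11)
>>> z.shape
(3, 7, 11)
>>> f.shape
(11, 3, 11, 17)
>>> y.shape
(11, 7, 17)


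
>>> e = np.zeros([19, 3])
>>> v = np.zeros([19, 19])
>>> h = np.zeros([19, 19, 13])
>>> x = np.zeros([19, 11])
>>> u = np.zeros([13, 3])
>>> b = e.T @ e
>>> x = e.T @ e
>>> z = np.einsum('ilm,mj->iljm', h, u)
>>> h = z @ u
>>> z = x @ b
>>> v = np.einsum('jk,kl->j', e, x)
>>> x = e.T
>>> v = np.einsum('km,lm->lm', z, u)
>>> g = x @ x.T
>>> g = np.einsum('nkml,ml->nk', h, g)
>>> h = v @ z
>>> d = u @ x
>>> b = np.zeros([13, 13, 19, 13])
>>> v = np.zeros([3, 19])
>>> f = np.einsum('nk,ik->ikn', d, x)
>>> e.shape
(19, 3)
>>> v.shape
(3, 19)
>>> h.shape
(13, 3)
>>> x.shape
(3, 19)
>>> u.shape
(13, 3)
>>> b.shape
(13, 13, 19, 13)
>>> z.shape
(3, 3)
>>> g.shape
(19, 19)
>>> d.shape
(13, 19)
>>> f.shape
(3, 19, 13)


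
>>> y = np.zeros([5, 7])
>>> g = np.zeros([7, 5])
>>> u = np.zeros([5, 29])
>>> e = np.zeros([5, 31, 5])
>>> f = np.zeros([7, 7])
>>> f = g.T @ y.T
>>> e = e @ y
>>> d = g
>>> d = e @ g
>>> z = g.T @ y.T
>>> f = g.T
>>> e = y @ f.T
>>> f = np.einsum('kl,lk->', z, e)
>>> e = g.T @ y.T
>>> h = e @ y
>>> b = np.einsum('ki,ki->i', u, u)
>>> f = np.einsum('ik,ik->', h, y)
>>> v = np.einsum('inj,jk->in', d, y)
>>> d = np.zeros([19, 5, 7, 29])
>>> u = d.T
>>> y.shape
(5, 7)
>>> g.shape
(7, 5)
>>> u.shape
(29, 7, 5, 19)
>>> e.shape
(5, 5)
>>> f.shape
()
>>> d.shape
(19, 5, 7, 29)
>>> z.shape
(5, 5)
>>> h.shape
(5, 7)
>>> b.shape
(29,)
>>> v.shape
(5, 31)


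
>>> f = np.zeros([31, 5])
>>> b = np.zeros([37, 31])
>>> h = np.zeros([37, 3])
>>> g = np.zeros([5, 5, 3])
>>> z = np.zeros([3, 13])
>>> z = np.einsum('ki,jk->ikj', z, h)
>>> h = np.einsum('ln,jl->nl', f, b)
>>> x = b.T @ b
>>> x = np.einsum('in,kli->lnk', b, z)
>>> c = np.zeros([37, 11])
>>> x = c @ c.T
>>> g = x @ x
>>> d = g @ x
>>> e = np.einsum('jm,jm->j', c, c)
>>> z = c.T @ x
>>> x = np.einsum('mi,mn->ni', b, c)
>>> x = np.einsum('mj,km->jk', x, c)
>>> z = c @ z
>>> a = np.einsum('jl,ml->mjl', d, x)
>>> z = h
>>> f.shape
(31, 5)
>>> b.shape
(37, 31)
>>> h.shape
(5, 31)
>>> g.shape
(37, 37)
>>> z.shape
(5, 31)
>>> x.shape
(31, 37)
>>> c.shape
(37, 11)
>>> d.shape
(37, 37)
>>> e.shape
(37,)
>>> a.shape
(31, 37, 37)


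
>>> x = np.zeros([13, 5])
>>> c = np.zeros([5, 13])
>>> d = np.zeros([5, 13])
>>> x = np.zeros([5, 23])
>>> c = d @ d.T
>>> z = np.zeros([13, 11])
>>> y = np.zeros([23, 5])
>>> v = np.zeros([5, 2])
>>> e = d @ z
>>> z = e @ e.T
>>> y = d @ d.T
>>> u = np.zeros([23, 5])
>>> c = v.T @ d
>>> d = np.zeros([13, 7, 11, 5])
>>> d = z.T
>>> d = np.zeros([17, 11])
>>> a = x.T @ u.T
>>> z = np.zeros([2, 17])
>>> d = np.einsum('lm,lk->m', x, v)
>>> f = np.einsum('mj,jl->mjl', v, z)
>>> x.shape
(5, 23)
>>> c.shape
(2, 13)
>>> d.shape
(23,)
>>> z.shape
(2, 17)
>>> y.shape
(5, 5)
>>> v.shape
(5, 2)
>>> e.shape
(5, 11)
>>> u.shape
(23, 5)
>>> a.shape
(23, 23)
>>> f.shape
(5, 2, 17)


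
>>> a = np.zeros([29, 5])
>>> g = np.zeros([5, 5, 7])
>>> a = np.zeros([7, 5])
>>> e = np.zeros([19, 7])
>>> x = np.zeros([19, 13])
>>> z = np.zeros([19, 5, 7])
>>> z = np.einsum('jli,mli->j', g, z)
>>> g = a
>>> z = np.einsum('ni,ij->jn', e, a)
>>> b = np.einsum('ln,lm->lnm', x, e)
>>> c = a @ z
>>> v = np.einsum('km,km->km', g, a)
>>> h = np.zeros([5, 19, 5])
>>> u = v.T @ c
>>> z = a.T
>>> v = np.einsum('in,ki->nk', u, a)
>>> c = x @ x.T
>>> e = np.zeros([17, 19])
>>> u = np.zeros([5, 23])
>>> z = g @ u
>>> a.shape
(7, 5)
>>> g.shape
(7, 5)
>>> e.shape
(17, 19)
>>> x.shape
(19, 13)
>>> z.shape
(7, 23)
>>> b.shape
(19, 13, 7)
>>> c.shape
(19, 19)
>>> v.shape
(19, 7)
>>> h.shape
(5, 19, 5)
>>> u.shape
(5, 23)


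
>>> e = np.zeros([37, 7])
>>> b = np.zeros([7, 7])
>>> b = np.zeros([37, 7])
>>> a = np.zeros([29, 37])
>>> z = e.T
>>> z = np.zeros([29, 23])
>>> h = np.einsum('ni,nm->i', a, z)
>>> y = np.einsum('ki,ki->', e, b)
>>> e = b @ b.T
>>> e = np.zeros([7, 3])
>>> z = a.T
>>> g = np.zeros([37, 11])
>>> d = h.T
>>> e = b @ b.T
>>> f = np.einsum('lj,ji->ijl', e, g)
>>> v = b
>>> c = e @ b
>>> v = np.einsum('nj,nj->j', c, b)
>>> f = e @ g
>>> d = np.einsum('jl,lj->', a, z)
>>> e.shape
(37, 37)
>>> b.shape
(37, 7)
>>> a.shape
(29, 37)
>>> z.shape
(37, 29)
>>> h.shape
(37,)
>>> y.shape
()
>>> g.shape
(37, 11)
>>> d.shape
()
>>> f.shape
(37, 11)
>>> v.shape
(7,)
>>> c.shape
(37, 7)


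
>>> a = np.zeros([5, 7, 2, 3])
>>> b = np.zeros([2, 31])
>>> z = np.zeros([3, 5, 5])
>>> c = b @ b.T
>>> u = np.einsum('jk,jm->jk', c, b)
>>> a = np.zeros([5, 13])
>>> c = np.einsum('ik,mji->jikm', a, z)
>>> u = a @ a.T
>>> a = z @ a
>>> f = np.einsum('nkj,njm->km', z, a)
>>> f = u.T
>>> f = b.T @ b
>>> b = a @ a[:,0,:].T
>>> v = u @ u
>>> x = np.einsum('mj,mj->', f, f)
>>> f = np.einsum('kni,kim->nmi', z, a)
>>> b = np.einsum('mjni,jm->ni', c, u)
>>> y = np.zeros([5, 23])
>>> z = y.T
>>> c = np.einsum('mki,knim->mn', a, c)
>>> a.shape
(3, 5, 13)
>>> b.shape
(13, 3)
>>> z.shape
(23, 5)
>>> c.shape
(3, 5)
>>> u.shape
(5, 5)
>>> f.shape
(5, 13, 5)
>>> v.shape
(5, 5)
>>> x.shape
()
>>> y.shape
(5, 23)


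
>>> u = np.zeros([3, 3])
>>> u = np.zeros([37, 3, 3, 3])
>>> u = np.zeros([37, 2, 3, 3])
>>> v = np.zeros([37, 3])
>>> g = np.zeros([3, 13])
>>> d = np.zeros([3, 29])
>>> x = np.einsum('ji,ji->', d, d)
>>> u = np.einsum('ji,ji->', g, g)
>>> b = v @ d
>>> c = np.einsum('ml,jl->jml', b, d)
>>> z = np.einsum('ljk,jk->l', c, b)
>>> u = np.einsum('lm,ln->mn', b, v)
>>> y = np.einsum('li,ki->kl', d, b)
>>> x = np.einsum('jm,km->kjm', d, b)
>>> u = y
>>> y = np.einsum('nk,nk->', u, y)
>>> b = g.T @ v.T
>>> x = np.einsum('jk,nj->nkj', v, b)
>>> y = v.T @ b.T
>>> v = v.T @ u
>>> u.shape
(37, 3)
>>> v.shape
(3, 3)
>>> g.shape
(3, 13)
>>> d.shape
(3, 29)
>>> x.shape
(13, 3, 37)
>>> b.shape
(13, 37)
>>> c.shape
(3, 37, 29)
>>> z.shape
(3,)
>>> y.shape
(3, 13)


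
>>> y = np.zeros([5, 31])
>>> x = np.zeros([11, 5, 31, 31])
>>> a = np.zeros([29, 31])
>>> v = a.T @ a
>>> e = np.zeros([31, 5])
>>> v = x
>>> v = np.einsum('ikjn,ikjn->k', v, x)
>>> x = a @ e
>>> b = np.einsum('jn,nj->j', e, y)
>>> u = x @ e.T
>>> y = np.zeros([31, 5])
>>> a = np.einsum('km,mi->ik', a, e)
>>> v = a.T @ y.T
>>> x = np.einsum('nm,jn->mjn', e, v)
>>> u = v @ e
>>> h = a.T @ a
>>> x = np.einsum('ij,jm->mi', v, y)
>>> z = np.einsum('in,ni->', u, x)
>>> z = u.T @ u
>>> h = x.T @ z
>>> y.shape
(31, 5)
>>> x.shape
(5, 29)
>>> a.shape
(5, 29)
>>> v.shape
(29, 31)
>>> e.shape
(31, 5)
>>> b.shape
(31,)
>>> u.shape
(29, 5)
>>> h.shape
(29, 5)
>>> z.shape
(5, 5)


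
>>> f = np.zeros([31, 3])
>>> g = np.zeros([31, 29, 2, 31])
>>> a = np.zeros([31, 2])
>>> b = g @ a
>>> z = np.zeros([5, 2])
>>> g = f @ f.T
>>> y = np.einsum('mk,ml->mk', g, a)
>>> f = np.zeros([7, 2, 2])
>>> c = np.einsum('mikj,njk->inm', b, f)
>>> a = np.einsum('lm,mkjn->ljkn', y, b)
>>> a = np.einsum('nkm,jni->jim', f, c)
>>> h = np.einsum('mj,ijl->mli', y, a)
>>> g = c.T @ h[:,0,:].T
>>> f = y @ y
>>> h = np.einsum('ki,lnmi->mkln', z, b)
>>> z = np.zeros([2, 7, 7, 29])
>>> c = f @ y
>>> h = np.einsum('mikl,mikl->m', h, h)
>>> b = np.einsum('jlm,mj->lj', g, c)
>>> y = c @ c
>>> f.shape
(31, 31)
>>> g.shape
(31, 7, 31)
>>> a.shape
(29, 31, 2)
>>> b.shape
(7, 31)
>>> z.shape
(2, 7, 7, 29)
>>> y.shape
(31, 31)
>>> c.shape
(31, 31)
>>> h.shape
(2,)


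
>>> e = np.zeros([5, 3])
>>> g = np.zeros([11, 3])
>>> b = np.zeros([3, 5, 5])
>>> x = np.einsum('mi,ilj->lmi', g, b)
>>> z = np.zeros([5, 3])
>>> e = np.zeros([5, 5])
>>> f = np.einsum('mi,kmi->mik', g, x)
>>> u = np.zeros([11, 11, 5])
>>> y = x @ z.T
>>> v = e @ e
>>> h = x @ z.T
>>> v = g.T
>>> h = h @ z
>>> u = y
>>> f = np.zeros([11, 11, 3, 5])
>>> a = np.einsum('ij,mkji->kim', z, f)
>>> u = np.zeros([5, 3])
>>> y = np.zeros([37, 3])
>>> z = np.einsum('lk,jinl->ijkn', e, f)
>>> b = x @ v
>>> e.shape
(5, 5)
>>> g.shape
(11, 3)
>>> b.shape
(5, 11, 11)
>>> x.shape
(5, 11, 3)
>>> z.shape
(11, 11, 5, 3)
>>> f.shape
(11, 11, 3, 5)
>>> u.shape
(5, 3)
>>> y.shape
(37, 3)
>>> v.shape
(3, 11)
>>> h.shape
(5, 11, 3)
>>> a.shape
(11, 5, 11)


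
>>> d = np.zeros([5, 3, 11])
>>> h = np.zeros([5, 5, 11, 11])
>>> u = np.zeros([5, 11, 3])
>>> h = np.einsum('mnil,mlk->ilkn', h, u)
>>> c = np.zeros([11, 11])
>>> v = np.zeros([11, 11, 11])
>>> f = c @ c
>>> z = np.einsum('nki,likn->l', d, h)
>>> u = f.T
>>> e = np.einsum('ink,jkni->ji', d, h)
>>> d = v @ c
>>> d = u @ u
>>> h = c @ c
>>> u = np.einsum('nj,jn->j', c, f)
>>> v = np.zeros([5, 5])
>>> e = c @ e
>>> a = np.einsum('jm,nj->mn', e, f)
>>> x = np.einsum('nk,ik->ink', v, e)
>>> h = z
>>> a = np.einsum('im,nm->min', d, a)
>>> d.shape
(11, 11)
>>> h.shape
(11,)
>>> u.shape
(11,)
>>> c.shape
(11, 11)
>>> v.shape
(5, 5)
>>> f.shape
(11, 11)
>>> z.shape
(11,)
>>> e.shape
(11, 5)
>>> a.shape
(11, 11, 5)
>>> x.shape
(11, 5, 5)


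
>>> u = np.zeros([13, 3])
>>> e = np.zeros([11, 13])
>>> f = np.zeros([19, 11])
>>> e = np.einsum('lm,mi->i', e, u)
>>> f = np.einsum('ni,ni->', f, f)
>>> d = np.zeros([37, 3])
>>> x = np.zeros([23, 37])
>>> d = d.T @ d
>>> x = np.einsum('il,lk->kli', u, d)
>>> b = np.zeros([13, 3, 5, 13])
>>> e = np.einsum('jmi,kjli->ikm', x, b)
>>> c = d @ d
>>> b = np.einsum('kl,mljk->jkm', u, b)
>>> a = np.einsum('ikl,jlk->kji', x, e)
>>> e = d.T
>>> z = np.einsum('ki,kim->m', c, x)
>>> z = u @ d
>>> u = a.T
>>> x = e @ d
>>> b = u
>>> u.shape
(3, 13, 3)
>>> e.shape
(3, 3)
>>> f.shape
()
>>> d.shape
(3, 3)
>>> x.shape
(3, 3)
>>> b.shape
(3, 13, 3)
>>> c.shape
(3, 3)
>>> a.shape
(3, 13, 3)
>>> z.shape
(13, 3)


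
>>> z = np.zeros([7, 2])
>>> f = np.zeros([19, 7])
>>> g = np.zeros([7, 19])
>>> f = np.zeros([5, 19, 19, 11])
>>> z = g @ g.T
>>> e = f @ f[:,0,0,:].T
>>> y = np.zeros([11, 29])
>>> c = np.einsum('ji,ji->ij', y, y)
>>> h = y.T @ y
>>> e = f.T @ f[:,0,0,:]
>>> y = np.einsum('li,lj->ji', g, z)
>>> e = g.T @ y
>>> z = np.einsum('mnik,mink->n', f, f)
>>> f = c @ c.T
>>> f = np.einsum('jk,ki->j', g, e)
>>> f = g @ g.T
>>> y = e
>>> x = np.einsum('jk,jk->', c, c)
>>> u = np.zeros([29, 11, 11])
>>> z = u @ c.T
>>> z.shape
(29, 11, 29)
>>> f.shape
(7, 7)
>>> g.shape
(7, 19)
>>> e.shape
(19, 19)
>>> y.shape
(19, 19)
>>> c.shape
(29, 11)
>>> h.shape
(29, 29)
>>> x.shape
()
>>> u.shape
(29, 11, 11)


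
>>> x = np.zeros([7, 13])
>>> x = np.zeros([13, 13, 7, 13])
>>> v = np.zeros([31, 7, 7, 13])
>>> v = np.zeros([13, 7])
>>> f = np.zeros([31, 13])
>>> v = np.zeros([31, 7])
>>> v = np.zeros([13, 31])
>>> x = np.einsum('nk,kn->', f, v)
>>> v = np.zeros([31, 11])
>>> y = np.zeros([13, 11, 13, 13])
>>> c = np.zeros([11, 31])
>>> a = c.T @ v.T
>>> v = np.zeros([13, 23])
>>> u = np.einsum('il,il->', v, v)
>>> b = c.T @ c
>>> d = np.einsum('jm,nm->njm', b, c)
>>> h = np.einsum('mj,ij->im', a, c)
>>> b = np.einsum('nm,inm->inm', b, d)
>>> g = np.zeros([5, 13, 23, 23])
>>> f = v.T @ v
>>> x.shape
()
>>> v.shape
(13, 23)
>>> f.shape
(23, 23)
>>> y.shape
(13, 11, 13, 13)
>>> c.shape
(11, 31)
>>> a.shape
(31, 31)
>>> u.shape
()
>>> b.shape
(11, 31, 31)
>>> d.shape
(11, 31, 31)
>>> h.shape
(11, 31)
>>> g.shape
(5, 13, 23, 23)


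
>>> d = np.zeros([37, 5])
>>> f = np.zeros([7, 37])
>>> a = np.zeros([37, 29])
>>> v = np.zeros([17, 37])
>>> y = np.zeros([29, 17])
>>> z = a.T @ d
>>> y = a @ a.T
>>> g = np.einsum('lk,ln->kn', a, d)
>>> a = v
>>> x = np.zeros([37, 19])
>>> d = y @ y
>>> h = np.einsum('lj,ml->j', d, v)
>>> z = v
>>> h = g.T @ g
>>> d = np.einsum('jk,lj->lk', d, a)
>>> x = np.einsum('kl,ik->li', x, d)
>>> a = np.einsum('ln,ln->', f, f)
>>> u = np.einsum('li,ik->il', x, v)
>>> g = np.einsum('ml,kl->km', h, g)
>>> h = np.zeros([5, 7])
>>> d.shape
(17, 37)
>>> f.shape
(7, 37)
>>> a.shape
()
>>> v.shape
(17, 37)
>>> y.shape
(37, 37)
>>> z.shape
(17, 37)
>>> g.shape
(29, 5)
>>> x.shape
(19, 17)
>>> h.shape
(5, 7)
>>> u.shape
(17, 19)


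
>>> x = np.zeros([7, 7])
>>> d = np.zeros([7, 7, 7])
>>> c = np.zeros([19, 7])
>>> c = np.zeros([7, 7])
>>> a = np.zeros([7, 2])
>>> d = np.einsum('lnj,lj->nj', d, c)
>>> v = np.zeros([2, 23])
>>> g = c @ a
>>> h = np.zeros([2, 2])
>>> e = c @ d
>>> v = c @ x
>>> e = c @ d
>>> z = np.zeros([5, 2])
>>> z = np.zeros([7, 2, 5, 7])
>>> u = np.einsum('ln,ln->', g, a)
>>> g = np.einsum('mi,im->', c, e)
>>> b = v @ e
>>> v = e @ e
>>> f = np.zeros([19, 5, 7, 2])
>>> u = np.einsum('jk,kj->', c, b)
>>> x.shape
(7, 7)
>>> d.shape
(7, 7)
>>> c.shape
(7, 7)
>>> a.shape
(7, 2)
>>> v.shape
(7, 7)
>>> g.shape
()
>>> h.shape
(2, 2)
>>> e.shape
(7, 7)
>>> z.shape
(7, 2, 5, 7)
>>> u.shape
()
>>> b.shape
(7, 7)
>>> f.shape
(19, 5, 7, 2)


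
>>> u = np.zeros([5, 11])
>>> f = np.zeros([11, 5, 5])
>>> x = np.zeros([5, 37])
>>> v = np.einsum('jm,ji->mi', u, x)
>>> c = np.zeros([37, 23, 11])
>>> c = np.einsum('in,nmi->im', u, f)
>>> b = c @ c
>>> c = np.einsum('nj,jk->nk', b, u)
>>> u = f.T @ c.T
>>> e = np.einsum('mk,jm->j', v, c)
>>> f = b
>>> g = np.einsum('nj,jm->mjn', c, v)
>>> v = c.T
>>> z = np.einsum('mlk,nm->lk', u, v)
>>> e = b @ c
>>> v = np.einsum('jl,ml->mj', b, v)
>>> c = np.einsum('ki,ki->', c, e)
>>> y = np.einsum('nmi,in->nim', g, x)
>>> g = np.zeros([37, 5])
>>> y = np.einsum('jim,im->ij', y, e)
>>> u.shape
(5, 5, 5)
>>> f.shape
(5, 5)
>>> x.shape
(5, 37)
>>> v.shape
(11, 5)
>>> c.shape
()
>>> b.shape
(5, 5)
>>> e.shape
(5, 11)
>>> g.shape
(37, 5)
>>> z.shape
(5, 5)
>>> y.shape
(5, 37)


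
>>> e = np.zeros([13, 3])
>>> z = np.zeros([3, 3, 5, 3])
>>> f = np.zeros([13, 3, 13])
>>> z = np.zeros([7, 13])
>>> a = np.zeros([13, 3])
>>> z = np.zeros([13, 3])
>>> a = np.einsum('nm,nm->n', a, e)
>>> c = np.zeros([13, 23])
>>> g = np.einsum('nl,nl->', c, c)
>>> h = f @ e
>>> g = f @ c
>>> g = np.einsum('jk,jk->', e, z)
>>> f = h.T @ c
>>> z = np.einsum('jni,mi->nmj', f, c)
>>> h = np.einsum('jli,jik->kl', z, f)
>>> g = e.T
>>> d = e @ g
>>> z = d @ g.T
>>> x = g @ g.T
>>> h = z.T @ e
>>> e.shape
(13, 3)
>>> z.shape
(13, 3)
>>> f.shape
(3, 3, 23)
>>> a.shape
(13,)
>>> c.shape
(13, 23)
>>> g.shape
(3, 13)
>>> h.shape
(3, 3)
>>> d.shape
(13, 13)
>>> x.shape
(3, 3)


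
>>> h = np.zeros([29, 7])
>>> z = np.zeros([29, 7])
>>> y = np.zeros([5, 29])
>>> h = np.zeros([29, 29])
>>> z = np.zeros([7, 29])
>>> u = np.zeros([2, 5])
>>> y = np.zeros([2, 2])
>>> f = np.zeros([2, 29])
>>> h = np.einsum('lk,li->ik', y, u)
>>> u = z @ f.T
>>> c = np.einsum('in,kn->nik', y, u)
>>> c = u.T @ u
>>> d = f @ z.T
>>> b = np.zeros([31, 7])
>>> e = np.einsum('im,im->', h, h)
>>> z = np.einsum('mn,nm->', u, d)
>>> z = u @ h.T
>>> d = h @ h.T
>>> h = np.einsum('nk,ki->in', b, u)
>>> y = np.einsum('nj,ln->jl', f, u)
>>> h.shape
(2, 31)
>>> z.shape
(7, 5)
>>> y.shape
(29, 7)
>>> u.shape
(7, 2)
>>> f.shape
(2, 29)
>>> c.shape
(2, 2)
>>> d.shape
(5, 5)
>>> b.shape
(31, 7)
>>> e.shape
()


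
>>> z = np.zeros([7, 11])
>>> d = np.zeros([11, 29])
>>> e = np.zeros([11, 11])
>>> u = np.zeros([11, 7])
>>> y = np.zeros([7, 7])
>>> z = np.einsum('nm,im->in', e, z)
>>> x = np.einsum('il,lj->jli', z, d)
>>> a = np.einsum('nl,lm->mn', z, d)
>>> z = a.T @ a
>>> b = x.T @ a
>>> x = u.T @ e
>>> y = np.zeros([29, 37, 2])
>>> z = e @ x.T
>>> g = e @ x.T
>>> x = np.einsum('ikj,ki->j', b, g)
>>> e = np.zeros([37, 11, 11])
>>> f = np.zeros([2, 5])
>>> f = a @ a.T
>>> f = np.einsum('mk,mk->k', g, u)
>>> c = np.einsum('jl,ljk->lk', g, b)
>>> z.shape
(11, 7)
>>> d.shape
(11, 29)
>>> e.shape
(37, 11, 11)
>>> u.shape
(11, 7)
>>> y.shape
(29, 37, 2)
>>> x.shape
(7,)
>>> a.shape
(29, 7)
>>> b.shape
(7, 11, 7)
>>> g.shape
(11, 7)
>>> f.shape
(7,)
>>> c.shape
(7, 7)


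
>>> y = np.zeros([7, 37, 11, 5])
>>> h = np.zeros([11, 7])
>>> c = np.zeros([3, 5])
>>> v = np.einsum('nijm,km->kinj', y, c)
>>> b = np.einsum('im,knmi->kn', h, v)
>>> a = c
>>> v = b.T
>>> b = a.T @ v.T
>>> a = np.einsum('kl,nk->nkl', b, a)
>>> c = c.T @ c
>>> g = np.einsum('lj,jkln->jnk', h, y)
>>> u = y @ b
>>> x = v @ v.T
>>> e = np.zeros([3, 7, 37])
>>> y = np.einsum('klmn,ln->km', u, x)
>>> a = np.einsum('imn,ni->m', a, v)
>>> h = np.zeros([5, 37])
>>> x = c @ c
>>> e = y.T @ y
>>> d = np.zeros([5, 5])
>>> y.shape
(7, 11)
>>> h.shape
(5, 37)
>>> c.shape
(5, 5)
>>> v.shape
(37, 3)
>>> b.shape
(5, 37)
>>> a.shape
(5,)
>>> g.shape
(7, 5, 37)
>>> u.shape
(7, 37, 11, 37)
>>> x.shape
(5, 5)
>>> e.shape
(11, 11)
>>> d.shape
(5, 5)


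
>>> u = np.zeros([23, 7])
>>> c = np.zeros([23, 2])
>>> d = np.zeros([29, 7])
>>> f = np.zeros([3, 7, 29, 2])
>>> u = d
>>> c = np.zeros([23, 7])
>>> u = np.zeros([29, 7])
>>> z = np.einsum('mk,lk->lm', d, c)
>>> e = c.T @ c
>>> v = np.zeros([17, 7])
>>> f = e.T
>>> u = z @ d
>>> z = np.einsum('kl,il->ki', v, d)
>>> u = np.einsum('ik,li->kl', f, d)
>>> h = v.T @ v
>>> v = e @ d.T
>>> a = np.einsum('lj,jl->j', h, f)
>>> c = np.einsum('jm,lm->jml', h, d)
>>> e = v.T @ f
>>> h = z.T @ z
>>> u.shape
(7, 29)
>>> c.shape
(7, 7, 29)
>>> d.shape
(29, 7)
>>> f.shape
(7, 7)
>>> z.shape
(17, 29)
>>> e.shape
(29, 7)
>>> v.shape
(7, 29)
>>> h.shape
(29, 29)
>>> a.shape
(7,)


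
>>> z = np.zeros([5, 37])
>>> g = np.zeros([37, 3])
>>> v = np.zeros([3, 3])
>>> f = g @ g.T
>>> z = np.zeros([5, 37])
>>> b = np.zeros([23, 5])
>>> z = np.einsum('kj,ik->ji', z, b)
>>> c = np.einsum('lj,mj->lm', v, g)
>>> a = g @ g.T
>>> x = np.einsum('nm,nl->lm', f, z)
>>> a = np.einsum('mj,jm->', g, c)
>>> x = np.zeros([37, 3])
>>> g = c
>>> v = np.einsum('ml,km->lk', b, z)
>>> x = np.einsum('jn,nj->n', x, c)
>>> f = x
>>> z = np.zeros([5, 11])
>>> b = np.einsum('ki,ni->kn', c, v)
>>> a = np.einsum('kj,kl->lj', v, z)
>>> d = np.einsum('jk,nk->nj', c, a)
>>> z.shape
(5, 11)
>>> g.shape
(3, 37)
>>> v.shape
(5, 37)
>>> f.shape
(3,)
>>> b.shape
(3, 5)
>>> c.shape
(3, 37)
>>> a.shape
(11, 37)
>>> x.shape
(3,)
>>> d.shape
(11, 3)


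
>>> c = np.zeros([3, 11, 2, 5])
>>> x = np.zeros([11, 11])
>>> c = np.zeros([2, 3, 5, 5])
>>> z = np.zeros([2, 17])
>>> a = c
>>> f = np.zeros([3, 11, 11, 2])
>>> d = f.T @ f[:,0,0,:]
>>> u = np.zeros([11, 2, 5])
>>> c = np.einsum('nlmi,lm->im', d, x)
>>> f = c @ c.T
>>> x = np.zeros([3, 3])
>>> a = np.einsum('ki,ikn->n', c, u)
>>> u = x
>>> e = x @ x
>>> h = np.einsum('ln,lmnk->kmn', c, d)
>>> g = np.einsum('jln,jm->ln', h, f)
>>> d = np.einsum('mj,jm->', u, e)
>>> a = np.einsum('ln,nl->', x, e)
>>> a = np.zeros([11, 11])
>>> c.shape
(2, 11)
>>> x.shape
(3, 3)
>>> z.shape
(2, 17)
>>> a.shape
(11, 11)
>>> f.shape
(2, 2)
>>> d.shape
()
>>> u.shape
(3, 3)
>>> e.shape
(3, 3)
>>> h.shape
(2, 11, 11)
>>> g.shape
(11, 11)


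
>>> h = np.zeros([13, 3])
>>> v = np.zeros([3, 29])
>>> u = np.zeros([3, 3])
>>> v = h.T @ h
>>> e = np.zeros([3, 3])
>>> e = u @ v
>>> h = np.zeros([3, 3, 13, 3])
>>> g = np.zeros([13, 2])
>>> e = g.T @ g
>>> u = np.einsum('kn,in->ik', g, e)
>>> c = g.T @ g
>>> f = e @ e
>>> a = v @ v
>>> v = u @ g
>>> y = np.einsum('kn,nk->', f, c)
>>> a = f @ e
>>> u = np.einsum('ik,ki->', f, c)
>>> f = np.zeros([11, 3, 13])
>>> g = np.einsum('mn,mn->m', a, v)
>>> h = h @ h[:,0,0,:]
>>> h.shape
(3, 3, 13, 3)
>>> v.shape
(2, 2)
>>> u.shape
()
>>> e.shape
(2, 2)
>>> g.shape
(2,)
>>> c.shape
(2, 2)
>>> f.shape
(11, 3, 13)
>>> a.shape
(2, 2)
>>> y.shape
()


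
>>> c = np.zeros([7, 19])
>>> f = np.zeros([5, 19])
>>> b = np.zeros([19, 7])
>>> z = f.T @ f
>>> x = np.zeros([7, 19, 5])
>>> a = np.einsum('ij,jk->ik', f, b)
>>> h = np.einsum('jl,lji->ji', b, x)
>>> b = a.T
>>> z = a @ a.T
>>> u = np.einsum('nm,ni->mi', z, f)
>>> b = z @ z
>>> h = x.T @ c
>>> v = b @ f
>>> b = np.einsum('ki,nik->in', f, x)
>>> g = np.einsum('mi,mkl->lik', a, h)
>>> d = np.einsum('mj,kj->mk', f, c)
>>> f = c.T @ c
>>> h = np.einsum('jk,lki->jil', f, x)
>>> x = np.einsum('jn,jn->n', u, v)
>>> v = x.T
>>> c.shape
(7, 19)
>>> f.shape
(19, 19)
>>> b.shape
(19, 7)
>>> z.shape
(5, 5)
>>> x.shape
(19,)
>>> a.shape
(5, 7)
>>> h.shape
(19, 5, 7)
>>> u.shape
(5, 19)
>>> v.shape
(19,)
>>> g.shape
(19, 7, 19)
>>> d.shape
(5, 7)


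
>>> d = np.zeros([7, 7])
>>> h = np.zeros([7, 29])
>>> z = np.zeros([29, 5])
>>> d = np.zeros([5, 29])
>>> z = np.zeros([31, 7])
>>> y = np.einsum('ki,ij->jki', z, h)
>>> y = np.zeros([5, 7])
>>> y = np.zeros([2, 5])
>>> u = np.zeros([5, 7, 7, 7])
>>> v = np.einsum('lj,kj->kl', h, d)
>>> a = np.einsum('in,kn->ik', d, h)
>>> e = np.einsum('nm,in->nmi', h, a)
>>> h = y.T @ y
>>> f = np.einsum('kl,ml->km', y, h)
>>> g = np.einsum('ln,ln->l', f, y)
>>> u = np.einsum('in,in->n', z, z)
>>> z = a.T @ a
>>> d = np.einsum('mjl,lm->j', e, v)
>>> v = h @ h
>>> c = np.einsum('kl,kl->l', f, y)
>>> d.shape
(29,)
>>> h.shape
(5, 5)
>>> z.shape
(7, 7)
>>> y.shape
(2, 5)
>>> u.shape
(7,)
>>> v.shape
(5, 5)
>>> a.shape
(5, 7)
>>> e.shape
(7, 29, 5)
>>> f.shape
(2, 5)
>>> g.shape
(2,)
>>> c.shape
(5,)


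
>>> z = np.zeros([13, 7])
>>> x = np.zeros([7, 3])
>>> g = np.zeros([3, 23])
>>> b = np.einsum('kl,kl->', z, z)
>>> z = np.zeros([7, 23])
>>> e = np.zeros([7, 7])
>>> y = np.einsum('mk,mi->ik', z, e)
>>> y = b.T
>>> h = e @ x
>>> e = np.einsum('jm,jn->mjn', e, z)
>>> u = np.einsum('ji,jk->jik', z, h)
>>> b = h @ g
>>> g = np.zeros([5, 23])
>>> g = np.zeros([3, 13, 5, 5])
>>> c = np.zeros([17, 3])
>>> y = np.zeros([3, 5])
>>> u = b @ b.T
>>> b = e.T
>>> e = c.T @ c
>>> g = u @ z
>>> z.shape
(7, 23)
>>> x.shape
(7, 3)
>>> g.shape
(7, 23)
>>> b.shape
(23, 7, 7)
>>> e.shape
(3, 3)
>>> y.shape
(3, 5)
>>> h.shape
(7, 3)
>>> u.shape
(7, 7)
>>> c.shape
(17, 3)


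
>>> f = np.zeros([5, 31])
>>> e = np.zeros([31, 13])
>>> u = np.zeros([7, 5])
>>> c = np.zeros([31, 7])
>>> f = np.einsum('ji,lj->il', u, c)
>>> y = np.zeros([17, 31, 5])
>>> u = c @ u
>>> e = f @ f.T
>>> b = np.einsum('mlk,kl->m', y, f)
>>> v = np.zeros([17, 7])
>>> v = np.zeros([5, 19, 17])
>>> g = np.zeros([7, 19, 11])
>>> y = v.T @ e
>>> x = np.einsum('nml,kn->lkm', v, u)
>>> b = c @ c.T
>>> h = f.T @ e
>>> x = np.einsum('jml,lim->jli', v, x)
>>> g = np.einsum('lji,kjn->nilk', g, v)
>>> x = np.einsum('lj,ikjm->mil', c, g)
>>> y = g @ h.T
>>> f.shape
(5, 31)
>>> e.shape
(5, 5)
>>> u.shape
(31, 5)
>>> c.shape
(31, 7)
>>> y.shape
(17, 11, 7, 31)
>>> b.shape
(31, 31)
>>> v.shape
(5, 19, 17)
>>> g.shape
(17, 11, 7, 5)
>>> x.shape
(5, 17, 31)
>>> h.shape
(31, 5)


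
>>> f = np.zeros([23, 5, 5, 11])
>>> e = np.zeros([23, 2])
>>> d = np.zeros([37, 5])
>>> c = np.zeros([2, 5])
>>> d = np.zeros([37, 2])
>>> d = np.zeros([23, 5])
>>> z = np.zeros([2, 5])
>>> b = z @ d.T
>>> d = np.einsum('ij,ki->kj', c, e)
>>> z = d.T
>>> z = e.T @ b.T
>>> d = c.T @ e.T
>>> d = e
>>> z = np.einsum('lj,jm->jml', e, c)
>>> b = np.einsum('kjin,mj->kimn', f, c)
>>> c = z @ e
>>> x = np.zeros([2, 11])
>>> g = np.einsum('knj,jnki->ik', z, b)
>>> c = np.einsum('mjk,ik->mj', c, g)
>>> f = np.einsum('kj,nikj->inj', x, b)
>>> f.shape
(5, 23, 11)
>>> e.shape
(23, 2)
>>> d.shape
(23, 2)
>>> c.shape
(2, 5)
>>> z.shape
(2, 5, 23)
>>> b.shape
(23, 5, 2, 11)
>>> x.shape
(2, 11)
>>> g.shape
(11, 2)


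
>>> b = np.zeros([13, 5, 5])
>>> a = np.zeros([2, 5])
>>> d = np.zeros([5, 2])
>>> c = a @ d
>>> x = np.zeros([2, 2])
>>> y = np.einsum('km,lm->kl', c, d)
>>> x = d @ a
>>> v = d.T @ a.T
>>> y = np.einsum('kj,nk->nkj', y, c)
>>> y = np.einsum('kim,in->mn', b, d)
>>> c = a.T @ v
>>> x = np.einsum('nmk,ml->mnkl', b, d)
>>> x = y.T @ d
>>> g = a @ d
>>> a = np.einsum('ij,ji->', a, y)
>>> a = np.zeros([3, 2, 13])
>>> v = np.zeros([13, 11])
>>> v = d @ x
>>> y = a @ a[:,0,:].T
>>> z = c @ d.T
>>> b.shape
(13, 5, 5)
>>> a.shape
(3, 2, 13)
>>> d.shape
(5, 2)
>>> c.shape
(5, 2)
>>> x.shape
(2, 2)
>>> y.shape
(3, 2, 3)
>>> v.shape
(5, 2)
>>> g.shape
(2, 2)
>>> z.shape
(5, 5)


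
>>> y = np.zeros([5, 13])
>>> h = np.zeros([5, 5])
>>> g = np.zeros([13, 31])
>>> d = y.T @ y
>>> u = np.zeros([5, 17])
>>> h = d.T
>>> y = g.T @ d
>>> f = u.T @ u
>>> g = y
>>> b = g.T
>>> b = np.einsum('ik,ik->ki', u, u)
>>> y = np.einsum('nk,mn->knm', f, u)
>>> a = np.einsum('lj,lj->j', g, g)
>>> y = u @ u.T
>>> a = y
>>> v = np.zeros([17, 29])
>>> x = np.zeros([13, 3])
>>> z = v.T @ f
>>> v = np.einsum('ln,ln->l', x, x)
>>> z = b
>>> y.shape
(5, 5)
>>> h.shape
(13, 13)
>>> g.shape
(31, 13)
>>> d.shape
(13, 13)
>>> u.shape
(5, 17)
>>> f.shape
(17, 17)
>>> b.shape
(17, 5)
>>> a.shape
(5, 5)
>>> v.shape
(13,)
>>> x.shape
(13, 3)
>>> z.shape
(17, 5)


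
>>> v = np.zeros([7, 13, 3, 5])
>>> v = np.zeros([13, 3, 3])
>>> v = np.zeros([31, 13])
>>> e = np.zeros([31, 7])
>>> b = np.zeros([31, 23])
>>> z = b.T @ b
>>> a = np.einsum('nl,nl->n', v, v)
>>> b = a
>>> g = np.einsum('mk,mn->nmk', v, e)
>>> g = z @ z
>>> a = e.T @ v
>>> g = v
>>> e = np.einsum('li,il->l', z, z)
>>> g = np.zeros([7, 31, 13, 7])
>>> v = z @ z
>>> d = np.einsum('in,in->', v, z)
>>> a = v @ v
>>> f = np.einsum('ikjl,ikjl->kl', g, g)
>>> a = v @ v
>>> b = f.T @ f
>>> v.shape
(23, 23)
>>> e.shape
(23,)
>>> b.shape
(7, 7)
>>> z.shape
(23, 23)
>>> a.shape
(23, 23)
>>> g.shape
(7, 31, 13, 7)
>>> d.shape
()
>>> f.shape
(31, 7)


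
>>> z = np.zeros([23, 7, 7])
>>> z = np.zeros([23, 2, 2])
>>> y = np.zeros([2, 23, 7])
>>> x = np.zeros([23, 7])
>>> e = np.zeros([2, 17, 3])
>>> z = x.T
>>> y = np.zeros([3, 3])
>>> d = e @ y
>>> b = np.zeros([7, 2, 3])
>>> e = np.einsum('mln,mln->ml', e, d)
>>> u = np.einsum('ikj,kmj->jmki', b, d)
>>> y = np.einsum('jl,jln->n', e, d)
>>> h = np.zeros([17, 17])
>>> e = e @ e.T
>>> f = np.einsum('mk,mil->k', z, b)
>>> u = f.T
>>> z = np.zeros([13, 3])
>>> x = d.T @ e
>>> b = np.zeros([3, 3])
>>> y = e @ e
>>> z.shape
(13, 3)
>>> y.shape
(2, 2)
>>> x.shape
(3, 17, 2)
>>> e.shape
(2, 2)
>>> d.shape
(2, 17, 3)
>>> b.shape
(3, 3)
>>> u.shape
(23,)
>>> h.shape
(17, 17)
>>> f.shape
(23,)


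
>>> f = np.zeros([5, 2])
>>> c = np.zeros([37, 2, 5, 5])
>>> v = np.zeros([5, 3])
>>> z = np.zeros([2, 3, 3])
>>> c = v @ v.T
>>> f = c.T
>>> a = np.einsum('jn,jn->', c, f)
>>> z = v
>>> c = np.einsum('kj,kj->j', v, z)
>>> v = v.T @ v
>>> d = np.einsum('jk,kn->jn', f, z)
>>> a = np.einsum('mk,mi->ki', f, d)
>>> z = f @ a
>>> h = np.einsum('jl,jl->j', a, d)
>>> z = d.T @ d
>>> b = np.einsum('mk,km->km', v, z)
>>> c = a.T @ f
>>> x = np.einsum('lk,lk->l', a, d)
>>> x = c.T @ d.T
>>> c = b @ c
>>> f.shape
(5, 5)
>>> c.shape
(3, 5)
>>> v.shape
(3, 3)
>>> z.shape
(3, 3)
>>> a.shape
(5, 3)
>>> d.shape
(5, 3)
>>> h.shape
(5,)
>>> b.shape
(3, 3)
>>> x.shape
(5, 5)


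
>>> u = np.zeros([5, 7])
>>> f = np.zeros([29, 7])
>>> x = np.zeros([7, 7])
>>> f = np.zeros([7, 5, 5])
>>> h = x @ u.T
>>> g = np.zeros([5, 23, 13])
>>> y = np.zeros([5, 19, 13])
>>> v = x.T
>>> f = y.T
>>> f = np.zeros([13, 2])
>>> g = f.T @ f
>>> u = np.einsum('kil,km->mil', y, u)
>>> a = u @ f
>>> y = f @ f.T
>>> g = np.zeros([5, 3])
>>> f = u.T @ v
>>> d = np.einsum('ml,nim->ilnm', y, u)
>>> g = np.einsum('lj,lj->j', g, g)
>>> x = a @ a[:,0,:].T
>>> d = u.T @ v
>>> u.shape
(7, 19, 13)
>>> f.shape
(13, 19, 7)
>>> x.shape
(7, 19, 7)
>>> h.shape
(7, 5)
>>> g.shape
(3,)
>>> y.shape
(13, 13)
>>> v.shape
(7, 7)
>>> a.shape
(7, 19, 2)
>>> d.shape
(13, 19, 7)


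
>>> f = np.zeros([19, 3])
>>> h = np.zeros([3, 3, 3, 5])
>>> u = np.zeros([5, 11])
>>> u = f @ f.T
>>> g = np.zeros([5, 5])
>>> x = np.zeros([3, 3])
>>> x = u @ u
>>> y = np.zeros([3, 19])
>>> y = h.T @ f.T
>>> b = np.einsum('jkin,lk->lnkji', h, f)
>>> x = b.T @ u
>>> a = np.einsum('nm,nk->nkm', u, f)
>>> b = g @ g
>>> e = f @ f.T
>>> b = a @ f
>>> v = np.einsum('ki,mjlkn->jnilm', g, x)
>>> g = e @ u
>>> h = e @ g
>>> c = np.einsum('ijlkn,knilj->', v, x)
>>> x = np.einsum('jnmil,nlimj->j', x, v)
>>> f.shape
(19, 3)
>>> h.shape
(19, 19)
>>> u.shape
(19, 19)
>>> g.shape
(19, 19)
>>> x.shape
(3,)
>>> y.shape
(5, 3, 3, 19)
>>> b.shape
(19, 3, 3)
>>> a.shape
(19, 3, 19)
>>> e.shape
(19, 19)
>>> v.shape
(3, 19, 5, 3, 3)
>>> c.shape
()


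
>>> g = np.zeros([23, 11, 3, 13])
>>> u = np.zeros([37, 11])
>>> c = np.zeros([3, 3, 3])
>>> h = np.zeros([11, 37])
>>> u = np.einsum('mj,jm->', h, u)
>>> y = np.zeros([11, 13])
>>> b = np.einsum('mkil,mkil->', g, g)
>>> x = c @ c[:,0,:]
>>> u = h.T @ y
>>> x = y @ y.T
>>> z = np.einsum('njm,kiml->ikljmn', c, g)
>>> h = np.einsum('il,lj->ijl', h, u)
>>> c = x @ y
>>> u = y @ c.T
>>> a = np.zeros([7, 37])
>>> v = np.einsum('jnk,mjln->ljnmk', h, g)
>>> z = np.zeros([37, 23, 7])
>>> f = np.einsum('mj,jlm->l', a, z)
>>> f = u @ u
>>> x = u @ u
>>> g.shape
(23, 11, 3, 13)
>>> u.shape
(11, 11)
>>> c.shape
(11, 13)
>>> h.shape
(11, 13, 37)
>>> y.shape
(11, 13)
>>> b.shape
()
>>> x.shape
(11, 11)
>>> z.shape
(37, 23, 7)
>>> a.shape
(7, 37)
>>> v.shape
(3, 11, 13, 23, 37)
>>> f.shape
(11, 11)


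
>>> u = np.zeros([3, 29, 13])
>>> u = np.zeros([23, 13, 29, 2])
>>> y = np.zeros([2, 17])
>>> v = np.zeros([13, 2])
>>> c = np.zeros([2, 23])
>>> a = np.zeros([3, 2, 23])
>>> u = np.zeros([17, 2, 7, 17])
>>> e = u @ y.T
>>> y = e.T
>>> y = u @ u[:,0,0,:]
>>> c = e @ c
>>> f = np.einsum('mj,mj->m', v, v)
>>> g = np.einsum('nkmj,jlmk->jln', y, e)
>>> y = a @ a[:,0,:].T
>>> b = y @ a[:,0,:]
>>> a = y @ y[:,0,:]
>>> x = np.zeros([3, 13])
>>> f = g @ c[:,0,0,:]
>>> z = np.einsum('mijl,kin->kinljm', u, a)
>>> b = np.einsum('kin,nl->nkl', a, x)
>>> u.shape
(17, 2, 7, 17)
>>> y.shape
(3, 2, 3)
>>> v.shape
(13, 2)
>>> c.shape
(17, 2, 7, 23)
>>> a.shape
(3, 2, 3)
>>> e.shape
(17, 2, 7, 2)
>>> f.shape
(17, 2, 23)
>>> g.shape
(17, 2, 17)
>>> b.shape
(3, 3, 13)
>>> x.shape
(3, 13)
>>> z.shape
(3, 2, 3, 17, 7, 17)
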